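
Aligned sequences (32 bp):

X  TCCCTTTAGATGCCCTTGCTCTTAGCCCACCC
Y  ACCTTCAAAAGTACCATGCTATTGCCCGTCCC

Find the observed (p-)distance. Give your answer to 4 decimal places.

0.4375

The sequences differ at 14 of 32 positions.
p = 14/32 = 0.4375.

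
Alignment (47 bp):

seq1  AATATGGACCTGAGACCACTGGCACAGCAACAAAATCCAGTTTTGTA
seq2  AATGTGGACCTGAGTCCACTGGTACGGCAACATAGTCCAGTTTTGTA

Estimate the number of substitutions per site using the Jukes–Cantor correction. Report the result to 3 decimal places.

0.140

The sequences differ at 6 of 47 sites (4, 15, 23, 26, 33, 35), so p = 6/47 ≈ 0.12766.
d = −(3/4) ln(1 − 4p/3) = −0.75 ln(1 − 0.170213) = −0.75 ln(0.829787)
  = −0.75 × (-0.186586) = 0.139940 substitutions/site.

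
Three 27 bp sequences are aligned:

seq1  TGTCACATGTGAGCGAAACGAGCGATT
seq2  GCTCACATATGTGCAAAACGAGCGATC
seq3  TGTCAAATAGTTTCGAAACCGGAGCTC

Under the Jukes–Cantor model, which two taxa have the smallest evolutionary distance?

seq1–seq2: 6/27 differ, p = 0.222, d = 0.264.
seq1–seq3: 11/27 differ, p = 0.407, d = 0.588.
seq2–seq3: 11/27 differ, p = 0.407, d = 0.588.
The smallest distance is between seq1 and seq2.

seq1 and seq2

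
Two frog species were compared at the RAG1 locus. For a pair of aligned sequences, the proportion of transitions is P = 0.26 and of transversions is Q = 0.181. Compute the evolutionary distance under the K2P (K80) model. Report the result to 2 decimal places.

Under the Kimura two-parameter model, d = −½ ln(1 − 2P − Q) − ¼ ln(1 − 2Q).
1 − 2P − Q = 0.299, giving −½ ln(0.299) = 0.603656.
1 − 2Q = 0.638, giving −¼ ln(0.638) = 0.112354.
d = 0.603656 + 0.112354 = 0.716010.

0.72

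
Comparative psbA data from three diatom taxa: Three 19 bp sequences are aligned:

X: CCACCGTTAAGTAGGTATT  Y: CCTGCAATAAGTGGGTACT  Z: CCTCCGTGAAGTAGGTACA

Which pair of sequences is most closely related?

X and Z

X–Y: 6/19 differ, p = 0.316, d = 0.410.
X–Z: 4/19 differ, p = 0.211, d = 0.247.
Y–Z: 6/19 differ, p = 0.316, d = 0.410.
The smallest distance is between X and Z.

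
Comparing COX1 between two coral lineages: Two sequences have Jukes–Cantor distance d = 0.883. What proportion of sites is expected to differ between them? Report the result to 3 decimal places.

0.519

p = (3/4)(1 − e^(−4d/3)) = 0.75 × (1 − e^(-1.177333)) = 0.75 × (1 − 0.308099) = 0.518926.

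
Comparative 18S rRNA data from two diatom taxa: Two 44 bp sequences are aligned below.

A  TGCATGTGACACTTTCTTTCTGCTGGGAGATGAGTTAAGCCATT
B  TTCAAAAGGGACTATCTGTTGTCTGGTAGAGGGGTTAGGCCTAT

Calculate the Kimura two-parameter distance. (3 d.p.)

Of 44 sites, 5 differences are transitions and 12 are transversions, so P = 5/44 ≈ 0.113636 and Q = 12/44 ≈ 0.272727.
Under the Kimura two-parameter model, d = −½ ln(1 − 2P − Q) − ¼ ln(1 − 2Q).
1 − 2P − Q = 0.500001, giving −½ ln(0.500001) = 0.346573.
1 − 2Q = 0.454546, giving −¼ ln(0.454546) = 0.197114.
d = 0.346573 + 0.197114 = 0.543687.

0.544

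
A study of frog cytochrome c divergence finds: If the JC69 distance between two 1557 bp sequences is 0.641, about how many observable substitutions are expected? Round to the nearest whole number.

671

Invert JC69: p = (3/4)(1 − e^(−4d/3)) = 0.75 × (1 − e^(-0.854667)) = 0.75 × (1 − 0.425425) = 0.430931.
Expected differing sites = pL ≈ 0.430931 × 1557 = 670.959567 ≈ 671.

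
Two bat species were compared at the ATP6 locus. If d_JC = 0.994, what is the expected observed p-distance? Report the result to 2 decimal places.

p = (3/4)(1 − e^(−4d/3)) = 0.75 × (1 − e^(-1.325333)) = 0.75 × (1 − 0.265714) = 0.550715.

0.55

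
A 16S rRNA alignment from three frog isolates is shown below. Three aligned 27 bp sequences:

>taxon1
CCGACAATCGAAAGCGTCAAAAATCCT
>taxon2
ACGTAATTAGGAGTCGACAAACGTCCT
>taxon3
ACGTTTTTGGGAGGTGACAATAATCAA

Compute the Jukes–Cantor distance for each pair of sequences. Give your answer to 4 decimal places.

d(taxon1,taxon2) = 0.5876, d(taxon1,taxon3) = 0.7704, d(taxon2,taxon3) = 0.5107

taxon1–taxon2: 11/27 sites differ → p ≈ 0.407407, d = −0.75 ln(1 − 0.543209) = 0.587647 ≈ 0.5876.
taxon1–taxon3: 13/27 sites differ → p ≈ 0.481481, d = −0.75 ln(1 − 0.641975) = 0.770364 ≈ 0.7704.
taxon2–taxon3: 10/27 sites differ → p ≈ 0.37037, d = −0.75 ln(1 − 0.493827) = 0.510658 ≈ 0.5107.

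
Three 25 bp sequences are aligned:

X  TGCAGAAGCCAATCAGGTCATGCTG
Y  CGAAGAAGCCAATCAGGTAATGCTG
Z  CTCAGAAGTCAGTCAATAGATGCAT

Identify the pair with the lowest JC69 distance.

X–Y: 3/25 differ, p = 0.120, d = 0.131.
X–Z: 10/25 differ, p = 0.400, d = 0.572.
Y–Z: 10/25 differ, p = 0.400, d = 0.572.
The smallest distance is between X and Y.

X and Y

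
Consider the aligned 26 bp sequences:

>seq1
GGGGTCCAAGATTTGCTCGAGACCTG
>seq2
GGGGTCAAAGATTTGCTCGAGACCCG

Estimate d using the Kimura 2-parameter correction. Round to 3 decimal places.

0.081

Of 26 sites, 1 differences are transitions and 1 are transversions, so P = 1/26 ≈ 0.038462 and Q = 1/26 ≈ 0.038462.
Under the Kimura two-parameter model, d = −½ ln(1 − 2P − Q) − ¼ ln(1 − 2Q).
1 − 2P − Q = 0.884614, giving −½ ln(0.884614) = 0.061302.
1 − 2Q = 0.923076, giving −¼ ln(0.923076) = 0.020011.
d = 0.061302 + 0.020011 = 0.081313.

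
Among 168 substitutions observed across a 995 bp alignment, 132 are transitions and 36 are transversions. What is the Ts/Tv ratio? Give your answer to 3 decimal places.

3.667

R = 132/36 = 3.666666… ≈ 3.667 (to 3 d.p.).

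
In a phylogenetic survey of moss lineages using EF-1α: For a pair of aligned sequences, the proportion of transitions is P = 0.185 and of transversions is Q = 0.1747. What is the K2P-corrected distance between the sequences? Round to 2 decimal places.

Under the Kimura two-parameter model, d = −½ ln(1 − 2P − Q) − ¼ ln(1 − 2Q).
1 − 2P − Q = 0.4553, giving −½ ln(0.4553) = 0.393399.
1 − 2Q = 0.6506, giving −¼ ln(0.6506) = 0.107465.
d = 0.393399 + 0.107465 = 0.500864.

0.50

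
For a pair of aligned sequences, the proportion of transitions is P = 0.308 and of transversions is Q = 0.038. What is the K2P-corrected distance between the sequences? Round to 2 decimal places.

Under the Kimura two-parameter model, d = −½ ln(1 − 2P − Q) − ¼ ln(1 − 2Q).
1 − 2P − Q = 0.346, giving −½ ln(0.346) = 0.530658.
1 − 2Q = 0.924, giving −¼ ln(0.924) = 0.019761.
d = 0.530658 + 0.019761 = 0.550419.

0.55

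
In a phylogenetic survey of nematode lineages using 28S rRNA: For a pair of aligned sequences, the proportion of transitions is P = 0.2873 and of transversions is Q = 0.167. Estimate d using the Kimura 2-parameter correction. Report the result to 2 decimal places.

0.78

Under the Kimura two-parameter model, d = −½ ln(1 − 2P − Q) − ¼ ln(1 − 2Q).
1 − 2P − Q = 0.2584, giving −½ ln(0.2584) = 0.676623.
1 − 2Q = 0.666, giving −¼ ln(0.666) = 0.101616.
d = 0.676623 + 0.101616 = 0.778239.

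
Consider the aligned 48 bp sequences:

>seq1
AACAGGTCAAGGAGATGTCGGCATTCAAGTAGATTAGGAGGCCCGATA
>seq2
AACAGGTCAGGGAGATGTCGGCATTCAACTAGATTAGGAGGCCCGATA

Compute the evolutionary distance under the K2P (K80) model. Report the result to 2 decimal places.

Of 48 sites, 1 differences are transitions and 1 are transversions, so P = 1/48 ≈ 0.020833 and Q = 1/48 ≈ 0.020833.
Under the Kimura two-parameter model, d = −½ ln(1 − 2P − Q) − ¼ ln(1 − 2Q).
1 − 2P − Q = 0.937501, giving −½ ln(0.937501) = 0.032269.
1 − 2Q = 0.958334, giving −¼ ln(0.958334) = 0.010640.
d = 0.032269 + 0.010640 = 0.042909.

0.04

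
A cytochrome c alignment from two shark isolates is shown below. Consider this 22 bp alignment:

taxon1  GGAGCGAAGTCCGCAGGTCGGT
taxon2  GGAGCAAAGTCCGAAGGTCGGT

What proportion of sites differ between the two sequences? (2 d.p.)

The sequences differ at 2 of 22 positions (sites 6, 14).
p = 2/22 = 0.090909… ≈ 0.09 (to 2 d.p.).

0.09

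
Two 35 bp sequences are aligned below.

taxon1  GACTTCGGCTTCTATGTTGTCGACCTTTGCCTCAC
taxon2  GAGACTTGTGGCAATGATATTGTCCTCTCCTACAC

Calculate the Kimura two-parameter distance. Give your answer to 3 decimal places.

0.791

Of 35 sites, 7 differences are transitions and 10 are transversions, so P = 7/35 = 0.2 and Q = 10/35 ≈ 0.285714.
Under the Kimura two-parameter model, d = −½ ln(1 − 2P − Q) − ¼ ln(1 − 2Q).
1 − 2P − Q = 0.314286, giving −½ ln(0.314286) = 0.578726.
1 − 2Q = 0.428572, giving −¼ ln(0.428572) = 0.211824.
d = 0.578726 + 0.211824 = 0.790550.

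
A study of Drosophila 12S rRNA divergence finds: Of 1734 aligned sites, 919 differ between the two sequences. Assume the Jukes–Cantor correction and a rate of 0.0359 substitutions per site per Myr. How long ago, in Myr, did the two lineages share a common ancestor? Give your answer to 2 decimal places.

p = 919/1734 ≈ 0.529988.
d = −(3/4) ln(1 − 4p/3) = −0.75 ln(1 − 0.706651) = −0.75 ln(0.293349)
  = −0.75 × (-1.226392) = 0.919794 substitutions/site.
Under a molecular clock d = 2μt, so t = d/(2μ) = 0.919794 / (2 × 0.0359) = 12.81 Myr.

12.81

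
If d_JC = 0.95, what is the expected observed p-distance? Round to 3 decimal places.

p = (3/4)(1 − e^(−4d/3)) = 0.75 × (1 − e^(-1.266667)) = 0.75 × (1 − 0.281769) = 0.538673.

0.539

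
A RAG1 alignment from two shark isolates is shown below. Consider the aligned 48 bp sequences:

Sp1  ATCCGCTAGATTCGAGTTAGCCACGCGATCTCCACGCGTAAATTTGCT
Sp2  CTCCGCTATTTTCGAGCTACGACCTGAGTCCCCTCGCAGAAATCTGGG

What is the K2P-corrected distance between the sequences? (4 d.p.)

Of 48 sites, 6 differences are transitions and 13 are transversions, so P = 6/48 = 0.125 and Q = 13/48 ≈ 0.270833.
Under the Kimura two-parameter model, d = −½ ln(1 − 2P − Q) − ¼ ln(1 − 2Q).
1 − 2P − Q = 0.479167, giving −½ ln(0.479167) = 0.367853.
1 − 2Q = 0.458334, giving −¼ ln(0.458334) = 0.195039.
d = 0.367853 + 0.195039 = 0.562892.

0.5629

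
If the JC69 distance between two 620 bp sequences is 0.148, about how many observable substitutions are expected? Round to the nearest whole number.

83

Invert JC69: p = (3/4)(1 − e^(−4d/3)) = 0.75 × (1 − e^(-0.197333)) = 0.75 × (1 − 0.820917) = 0.134312.
Expected differing sites = pL ≈ 0.134312 × 620 = 83.27344 ≈ 83.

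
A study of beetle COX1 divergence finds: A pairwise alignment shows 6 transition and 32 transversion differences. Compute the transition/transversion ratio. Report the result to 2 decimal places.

R = 6/32 = 0.1875 ≈ 0.19 (to 2 d.p.).

0.19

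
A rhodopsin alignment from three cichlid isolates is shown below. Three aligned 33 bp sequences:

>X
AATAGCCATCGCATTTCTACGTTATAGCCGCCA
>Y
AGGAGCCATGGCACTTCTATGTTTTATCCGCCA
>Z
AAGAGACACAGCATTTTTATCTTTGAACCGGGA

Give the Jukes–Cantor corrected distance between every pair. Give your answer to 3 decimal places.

X–Y: 7/33 sites differ → p ≈ 0.212121, d = −0.75 ln(1 − 0.282828) = 0.249330 ≈ 0.249.
X–Z: 12/33 sites differ → p ≈ 0.363636, d = −0.75 ln(1 − 0.484848) = 0.497470 ≈ 0.497.
Y–Z: 11/33 sites differ → p ≈ 0.333333, d = −0.75 ln(1 − 0.444444) = 0.440839 ≈ 0.441.

d(X,Y) = 0.249, d(X,Z) = 0.497, d(Y,Z) = 0.441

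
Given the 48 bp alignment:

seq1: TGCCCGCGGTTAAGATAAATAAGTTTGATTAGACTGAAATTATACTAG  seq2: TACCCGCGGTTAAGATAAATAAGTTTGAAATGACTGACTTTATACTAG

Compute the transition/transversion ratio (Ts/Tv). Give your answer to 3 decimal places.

0.200

Transitions are A↔G and C↔T; transversions are all other mismatches.
Transitions: 1. Transversions: 5.
R = 1/5 = 0.200.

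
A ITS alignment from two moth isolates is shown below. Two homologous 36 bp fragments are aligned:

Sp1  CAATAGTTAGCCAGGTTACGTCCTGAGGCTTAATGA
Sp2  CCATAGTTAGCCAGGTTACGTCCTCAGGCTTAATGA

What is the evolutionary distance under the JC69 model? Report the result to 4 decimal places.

The sequences differ at 2 of 36 sites (2, 25), so p = 2/36 ≈ 0.055556.
d = −(3/4) ln(1 − 4p/3) = −0.75 ln(1 − 0.074075) = −0.75 ln(0.925925)
  = −0.75 × (-0.076962) = 0.057722 substitutions/site.

0.0577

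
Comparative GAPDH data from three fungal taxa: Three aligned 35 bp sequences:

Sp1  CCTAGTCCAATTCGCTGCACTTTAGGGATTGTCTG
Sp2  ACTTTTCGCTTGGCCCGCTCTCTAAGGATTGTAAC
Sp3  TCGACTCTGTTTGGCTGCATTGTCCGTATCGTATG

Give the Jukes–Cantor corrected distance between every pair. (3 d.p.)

Sp1–Sp2: 16/35 sites differ → p ≈ 0.457143, d = −0.75 ln(1 − 0.609524) = 0.705292 ≈ 0.705.
Sp1–Sp3: 14/35 sites differ → p = 0.4, d = −0.75 ln(1 − 0.533333) = 0.571605 ≈ 0.572.
Sp2–Sp3: 18/35 sites differ → p ≈ 0.514286, d = −0.75 ln(1 − 0.685715) = 0.868091 ≈ 0.868.

d(Sp1,Sp2) = 0.705, d(Sp1,Sp3) = 0.572, d(Sp2,Sp3) = 0.868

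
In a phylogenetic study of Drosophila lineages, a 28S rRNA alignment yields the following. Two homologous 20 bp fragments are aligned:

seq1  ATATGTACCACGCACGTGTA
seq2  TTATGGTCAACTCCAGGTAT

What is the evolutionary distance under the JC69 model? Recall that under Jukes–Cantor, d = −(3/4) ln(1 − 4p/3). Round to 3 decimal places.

The sequences differ at 11 of 20 sites, so p = 11/20 = 0.55.
d = −(3/4) ln(1 − 4p/3) = −0.75 ln(1 − 0.733333) = −0.75 ln(0.266667)
  = −0.75 × (-1.321755) = 0.991316 substitutions/site.

0.991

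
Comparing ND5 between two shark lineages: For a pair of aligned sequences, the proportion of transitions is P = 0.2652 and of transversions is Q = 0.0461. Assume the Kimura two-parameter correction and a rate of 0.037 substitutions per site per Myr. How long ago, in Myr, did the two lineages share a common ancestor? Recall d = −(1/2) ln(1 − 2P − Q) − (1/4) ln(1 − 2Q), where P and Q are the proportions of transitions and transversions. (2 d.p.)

6.13

Under the Kimura two-parameter model, d = −½ ln(1 − 2P − Q) − ¼ ln(1 − 2Q).
1 − 2P − Q = 0.4235, giving −½ ln(0.4235) = 0.429601.
1 − 2Q = 0.9078, giving −¼ ln(0.9078) = 0.024183.
d = 0.429601 + 0.024183 = 0.453784.
Under a molecular clock d = 2μt, so t = d/(2μ) = 0.453784 / (2 × 0.037) = 6.13 Myr.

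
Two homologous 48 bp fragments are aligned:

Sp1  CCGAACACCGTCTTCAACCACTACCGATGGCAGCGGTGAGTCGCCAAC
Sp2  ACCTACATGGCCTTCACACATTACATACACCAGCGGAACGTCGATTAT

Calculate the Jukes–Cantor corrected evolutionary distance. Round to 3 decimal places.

The sequences differ at 21 of 48 sites, so p = 21/48 = 0.4375.
d = −(3/4) ln(1 − 4p/3) = −0.75 ln(1 − 0.583333) = −0.75 ln(0.416667)
  = −0.75 × (-0.875468) = 0.656601 substitutions/site.

0.657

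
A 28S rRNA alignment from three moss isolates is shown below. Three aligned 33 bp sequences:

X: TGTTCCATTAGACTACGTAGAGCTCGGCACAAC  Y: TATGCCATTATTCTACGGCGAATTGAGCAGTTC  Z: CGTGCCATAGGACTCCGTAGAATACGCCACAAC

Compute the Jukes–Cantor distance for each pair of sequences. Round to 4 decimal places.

d(X,Y) = 0.5587, d(X,Z) = 0.3390, d(Y,Z) = 0.7798

X–Y: 13/33 sites differ → p ≈ 0.393939, d = −0.75 ln(1 − 0.525252) = 0.558728 ≈ 0.5587.
X–Z: 9/33 sites differ → p ≈ 0.272727, d = −0.75 ln(1 − 0.363636) = 0.338988 ≈ 0.3390.
Y–Z: 16/33 sites differ → p ≈ 0.484848, d = −0.75 ln(1 − 0.646464) = 0.779827 ≈ 0.7798.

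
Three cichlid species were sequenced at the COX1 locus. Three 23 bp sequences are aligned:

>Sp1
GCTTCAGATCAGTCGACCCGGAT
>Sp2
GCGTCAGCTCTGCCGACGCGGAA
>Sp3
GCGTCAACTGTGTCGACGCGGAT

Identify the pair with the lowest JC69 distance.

Sp1–Sp2: 6/23 differ, p = 0.261, d = 0.321.
Sp1–Sp3: 6/23 differ, p = 0.261, d = 0.321.
Sp2–Sp3: 4/23 differ, p = 0.174, d = 0.198.
The smallest distance is between Sp2 and Sp3.

Sp2 and Sp3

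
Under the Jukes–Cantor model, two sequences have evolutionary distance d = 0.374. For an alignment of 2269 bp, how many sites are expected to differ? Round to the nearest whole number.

668

Invert JC69: p = (3/4)(1 − e^(−4d/3)) = 0.75 × (1 − e^(-0.498667)) = 0.75 × (1 − 0.607340) = 0.294495.
Expected differing sites = pL ≈ 0.294495 × 2269 = 668.209155 ≈ 668.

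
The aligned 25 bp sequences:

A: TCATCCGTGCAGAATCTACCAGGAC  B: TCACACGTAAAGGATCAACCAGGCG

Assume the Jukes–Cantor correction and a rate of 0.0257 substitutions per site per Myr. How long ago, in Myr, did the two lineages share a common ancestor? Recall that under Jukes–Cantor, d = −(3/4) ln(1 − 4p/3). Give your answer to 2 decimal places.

8.12

The sequences differ at 8 of 25 sites (4, 5, 9, 10, 13, 17, 24, 25), so p = 8/25 = 0.32.
d = −(3/4) ln(1 − 4p/3) = −0.75 ln(1 − 0.426667) = −0.75 ln(0.573333)
  = −0.75 × (-0.556289) = 0.417217 substitutions/site.
Under a molecular clock d = 2μt, so t = d/(2μ) = 0.417217 / (2 × 0.0257) = 8.12 Myr.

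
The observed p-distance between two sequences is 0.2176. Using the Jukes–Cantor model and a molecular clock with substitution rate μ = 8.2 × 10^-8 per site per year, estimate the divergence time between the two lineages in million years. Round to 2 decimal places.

1.57

d = −(3/4) ln(1 − 4p/3) = −0.75 ln(1 − 0.290133) = −0.75 ln(0.709867)
  = −0.75 × (-0.342678) = 0.257009 substitutions/site.
Under a molecular clock d = 2μt, so t = d/(2μ) = 0.257009 / (2 × 8.2 × 10^-8) = 1.57 million years.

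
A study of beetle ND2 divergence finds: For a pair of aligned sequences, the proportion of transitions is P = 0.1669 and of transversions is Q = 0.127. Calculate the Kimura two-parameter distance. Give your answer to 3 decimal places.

0.382

Under the Kimura two-parameter model, d = −½ ln(1 − 2P − Q) − ¼ ln(1 − 2Q).
1 − 2P − Q = 0.5392, giving −½ ln(0.5392) = 0.308834.
1 − 2Q = 0.746, giving −¼ ln(0.746) = 0.073257.
d = 0.308834 + 0.073257 = 0.382091.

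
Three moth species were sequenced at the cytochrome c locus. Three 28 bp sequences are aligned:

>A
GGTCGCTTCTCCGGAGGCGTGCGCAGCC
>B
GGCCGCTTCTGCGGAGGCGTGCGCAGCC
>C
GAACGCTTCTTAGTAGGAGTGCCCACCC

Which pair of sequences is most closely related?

A and B

A–B: 2/28 differ, p = 0.071, d = 0.075.
A–C: 8/28 differ, p = 0.286, d = 0.360.
B–C: 8/28 differ, p = 0.286, d = 0.360.
The smallest distance is between A and B.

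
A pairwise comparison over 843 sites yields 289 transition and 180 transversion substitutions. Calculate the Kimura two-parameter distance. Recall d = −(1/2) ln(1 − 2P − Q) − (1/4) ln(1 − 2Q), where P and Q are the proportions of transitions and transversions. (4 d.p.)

P = 289/843 ≈ 0.342823 and Q = 180/843 ≈ 0.213523.
Under the Kimura two-parameter model, d = −½ ln(1 − 2P − Q) − ¼ ln(1 − 2Q).
1 − 2P − Q = 0.100831, giving −½ ln(0.100831) = 1.147155.
1 − 2Q = 0.572954, giving −¼ ln(0.572954) = 0.139237.
d = 1.147155 + 0.139237 = 1.286392.

1.2864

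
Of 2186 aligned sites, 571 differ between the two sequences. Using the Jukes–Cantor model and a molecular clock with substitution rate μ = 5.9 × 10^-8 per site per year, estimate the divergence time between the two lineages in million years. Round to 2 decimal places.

p = 571/2186 ≈ 0.261208.
d = −(3/4) ln(1 − 4p/3) = −0.75 ln(1 − 0.348277) = −0.75 ln(0.651723)
  = −0.75 × (-0.428136) = 0.321102 substitutions/site.
Under a molecular clock d = 2μt, so t = d/(2μ) = 0.321102 / (2 × 5.9 × 10^-8) = 2.72 million years.

2.72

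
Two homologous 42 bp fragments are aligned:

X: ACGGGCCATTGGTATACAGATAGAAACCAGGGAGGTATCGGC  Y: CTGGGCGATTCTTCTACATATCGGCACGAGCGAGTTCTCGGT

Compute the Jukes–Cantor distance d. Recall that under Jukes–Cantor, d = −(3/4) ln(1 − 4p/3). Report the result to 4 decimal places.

0.4850

The sequences differ at 15 of 42 sites, so p = 15/42 ≈ 0.357143.
d = −(3/4) ln(1 − 4p/3) = −0.75 ln(1 − 0.476191) = −0.75 ln(0.523809)
  = −0.75 × (-0.646628) = 0.484971 substitutions/site.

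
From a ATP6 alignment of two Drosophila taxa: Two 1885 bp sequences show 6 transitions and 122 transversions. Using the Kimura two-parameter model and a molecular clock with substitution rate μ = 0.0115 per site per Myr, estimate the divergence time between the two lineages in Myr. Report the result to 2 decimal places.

P = 6/1885 ≈ 0.003183 and Q = 122/1885 ≈ 0.064721.
Under the Kimura two-parameter model, d = −½ ln(1 − 2P − Q) − ¼ ln(1 − 2Q).
1 − 2P − Q = 0.928913, giving −½ ln(0.928913) = 0.036870.
1 − 2Q = 0.870558, giving −¼ ln(0.870558) = 0.034655.
d = 0.036870 + 0.034655 = 0.071525.
Under a molecular clock d = 2μt, so t = d/(2μ) = 0.071525 / (2 × 0.0115) = 3.11 Myr.

3.11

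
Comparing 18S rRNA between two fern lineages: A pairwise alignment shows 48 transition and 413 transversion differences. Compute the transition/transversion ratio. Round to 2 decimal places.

R = 48/413 = 0.116222… ≈ 0.12 (to 2 d.p.).

0.12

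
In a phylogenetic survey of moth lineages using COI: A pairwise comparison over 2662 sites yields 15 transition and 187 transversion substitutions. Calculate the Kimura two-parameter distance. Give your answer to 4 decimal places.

P = 15/2662 ≈ 0.005635 and Q = 187/2662 ≈ 0.070248.
Under the Kimura two-parameter model, d = −½ ln(1 − 2P − Q) − ¼ ln(1 − 2Q).
1 − 2P − Q = 0.918482, giving −½ ln(0.918482) = 0.042516.
1 − 2Q = 0.859504, giving −¼ ln(0.859504) = 0.037850.
d = 0.042516 + 0.037850 = 0.080366.

0.0804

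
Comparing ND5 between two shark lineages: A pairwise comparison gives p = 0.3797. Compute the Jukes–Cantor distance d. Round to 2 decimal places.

0.53

d = −(3/4) ln(1 − 4p/3) = −0.75 ln(1 − 0.506267) = −0.75 ln(0.493733)
  = −0.75 × (-0.705760) = 0.529320 substitutions/site.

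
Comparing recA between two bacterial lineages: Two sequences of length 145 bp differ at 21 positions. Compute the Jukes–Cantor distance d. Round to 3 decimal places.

p = 21/145 ≈ 0.144828.
d = −(3/4) ln(1 − 4p/3) = −0.75 ln(1 − 0.193104) = −0.75 ln(0.806896)
  = −0.75 × (-0.214560) = 0.160920 substitutions/site.

0.161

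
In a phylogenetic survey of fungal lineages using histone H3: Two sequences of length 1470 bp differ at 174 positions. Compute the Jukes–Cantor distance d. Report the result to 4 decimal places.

p = 174/1470 ≈ 0.118367.
d = −(3/4) ln(1 − 4p/3) = −0.75 ln(1 − 0.157823) = −0.75 ln(0.842177)
  = −0.75 × (-0.171765) = 0.128824 substitutions/site.

0.1288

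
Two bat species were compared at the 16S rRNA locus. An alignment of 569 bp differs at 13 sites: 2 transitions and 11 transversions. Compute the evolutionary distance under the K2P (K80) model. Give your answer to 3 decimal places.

0.023

P = 2/569 ≈ 0.003515 and Q = 11/569 ≈ 0.019332.
Under the Kimura two-parameter model, d = −½ ln(1 − 2P − Q) − ¼ ln(1 − 2Q).
1 − 2P − Q = 0.973638, giving −½ ln(0.973638) = 0.013358.
1 − 2Q = 0.961336, giving −¼ ln(0.961336) = 0.009858.
d = 0.013358 + 0.009858 = 0.023216.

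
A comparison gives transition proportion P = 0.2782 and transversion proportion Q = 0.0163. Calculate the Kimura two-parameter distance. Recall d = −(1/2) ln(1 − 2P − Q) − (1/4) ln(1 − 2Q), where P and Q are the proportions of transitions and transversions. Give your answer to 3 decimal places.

Under the Kimura two-parameter model, d = −½ ln(1 − 2P − Q) − ¼ ln(1 − 2Q).
1 − 2P − Q = 0.4273, giving −½ ln(0.4273) = 0.425134.
1 − 2Q = 0.9674, giving −¼ ln(0.9674) = 0.008286.
d = 0.425134 + 0.008286 = 0.433420.

0.433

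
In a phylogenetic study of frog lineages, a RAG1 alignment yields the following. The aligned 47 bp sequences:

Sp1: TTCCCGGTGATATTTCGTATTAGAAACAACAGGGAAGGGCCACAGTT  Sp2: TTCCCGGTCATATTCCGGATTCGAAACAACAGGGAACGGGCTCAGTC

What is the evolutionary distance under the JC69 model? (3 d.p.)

The sequences differ at 8 of 47 sites (9, 15, 18, 22, 37, 40, 42, 47), so p = 8/47 ≈ 0.170213.
d = −(3/4) ln(1 − 4p/3) = −0.75 ln(1 − 0.226951) = −0.75 ln(0.773049)
  = −0.75 × (-0.257413) = 0.193060 substitutions/site.

0.193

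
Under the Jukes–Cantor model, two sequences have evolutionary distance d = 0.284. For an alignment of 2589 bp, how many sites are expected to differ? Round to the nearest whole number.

Invert JC69: p = (3/4)(1 − e^(−4d/3)) = 0.75 × (1 − e^(-0.378667)) = 0.75 × (1 − 0.684774) = 0.236420.
Expected differing sites = pL ≈ 0.236420 × 2589 = 612.09138 ≈ 612.

612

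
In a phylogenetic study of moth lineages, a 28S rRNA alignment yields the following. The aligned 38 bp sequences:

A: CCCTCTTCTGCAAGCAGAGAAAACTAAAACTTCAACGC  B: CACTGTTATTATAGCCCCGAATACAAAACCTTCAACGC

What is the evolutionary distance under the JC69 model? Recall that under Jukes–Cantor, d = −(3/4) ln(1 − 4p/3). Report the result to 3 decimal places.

The sequences differ at 12 of 38 sites, so p = 12/38 ≈ 0.315789.
d = −(3/4) ln(1 − 4p/3) = −0.75 ln(1 − 0.421052) = −0.75 ln(0.578948)
  = −0.75 × (-0.546543) = 0.409907 substitutions/site.

0.410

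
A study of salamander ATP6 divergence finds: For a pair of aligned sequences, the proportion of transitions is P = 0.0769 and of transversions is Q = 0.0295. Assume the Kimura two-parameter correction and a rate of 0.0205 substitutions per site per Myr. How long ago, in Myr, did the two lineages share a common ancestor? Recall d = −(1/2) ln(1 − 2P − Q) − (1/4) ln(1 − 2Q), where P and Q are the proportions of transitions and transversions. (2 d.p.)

Under the Kimura two-parameter model, d = −½ ln(1 − 2P − Q) − ¼ ln(1 − 2Q).
1 − 2P − Q = 0.8167, giving −½ ln(0.8167) = 0.101242.
1 − 2Q = 0.941, giving −¼ ln(0.941) = 0.015203.
d = 0.101242 + 0.015203 = 0.116445.
Under a molecular clock d = 2μt, so t = d/(2μ) = 0.116445 / (2 × 0.0205) = 2.84 Myr.

2.84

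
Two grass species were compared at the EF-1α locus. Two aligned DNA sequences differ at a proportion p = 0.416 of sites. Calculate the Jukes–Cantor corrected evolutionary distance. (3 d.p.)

d = −(3/4) ln(1 − 4p/3) = −0.75 ln(1 − 0.554667) = −0.75 ln(0.445333)
  = −0.75 × (-0.808933) = 0.606700 substitutions/site.

0.607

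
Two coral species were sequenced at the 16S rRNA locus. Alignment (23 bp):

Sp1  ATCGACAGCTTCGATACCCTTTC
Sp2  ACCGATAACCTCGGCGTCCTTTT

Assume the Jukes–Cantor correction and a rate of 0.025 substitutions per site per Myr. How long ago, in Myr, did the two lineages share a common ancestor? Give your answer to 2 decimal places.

The sequences differ at 9 of 23 sites (2, 6, 8, 10, 14, 15, 16, 17, 23), so p = 9/23 ≈ 0.391304.
d = −(3/4) ln(1 − 4p/3) = −0.75 ln(1 − 0.521739) = −0.75 ln(0.478261)
  = −0.75 × (-0.737599) = 0.553199 substitutions/site.
Under a molecular clock d = 2μt, so t = d/(2μ) = 0.553199 / (2 × 0.025) = 11.06 Myr.

11.06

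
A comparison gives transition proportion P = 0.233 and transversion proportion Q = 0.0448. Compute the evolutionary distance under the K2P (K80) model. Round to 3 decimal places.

Under the Kimura two-parameter model, d = −½ ln(1 − 2P − Q) − ¼ ln(1 − 2Q).
1 − 2P − Q = 0.4892, giving −½ ln(0.4892) = 0.357492.
1 − 2Q = 0.9104, giving −¼ ln(0.9104) = 0.023468.
d = 0.357492 + 0.023468 = 0.380960.

0.381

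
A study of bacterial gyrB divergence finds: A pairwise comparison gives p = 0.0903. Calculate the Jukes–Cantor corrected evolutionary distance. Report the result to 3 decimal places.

d = −(3/4) ln(1 − 4p/3) = −0.75 ln(1 − 0.1204) = −0.75 ln(0.8796)
  = −0.75 × (-0.128288) = 0.096216 substitutions/site.

0.096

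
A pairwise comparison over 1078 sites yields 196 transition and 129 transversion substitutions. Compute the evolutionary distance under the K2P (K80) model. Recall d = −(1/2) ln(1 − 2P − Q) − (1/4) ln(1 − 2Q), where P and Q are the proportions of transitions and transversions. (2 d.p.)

P = 196/1078 ≈ 0.181818 and Q = 129/1078 ≈ 0.119666.
Under the Kimura two-parameter model, d = −½ ln(1 − 2P − Q) − ¼ ln(1 − 2Q).
1 − 2P − Q = 0.516698, giving −½ ln(0.516698) = 0.330148.
1 − 2Q = 0.760668, giving −¼ ln(0.760668) = 0.068390.
d = 0.330148 + 0.068390 = 0.398538.

0.40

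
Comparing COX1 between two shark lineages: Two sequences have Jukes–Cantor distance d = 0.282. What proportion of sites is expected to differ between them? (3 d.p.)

p = (3/4)(1 − e^(−4d/3)) = 0.75 × (1 − e^(-0.376)) = 0.75 × (1 − 0.686602) = 0.235049.

0.235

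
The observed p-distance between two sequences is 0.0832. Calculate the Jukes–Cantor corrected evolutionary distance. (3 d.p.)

d = −(3/4) ln(1 − 4p/3) = −0.75 ln(1 − 0.110933) = −0.75 ln(0.889067)
  = −0.75 × (-0.117583) = 0.088187 substitutions/site.

0.088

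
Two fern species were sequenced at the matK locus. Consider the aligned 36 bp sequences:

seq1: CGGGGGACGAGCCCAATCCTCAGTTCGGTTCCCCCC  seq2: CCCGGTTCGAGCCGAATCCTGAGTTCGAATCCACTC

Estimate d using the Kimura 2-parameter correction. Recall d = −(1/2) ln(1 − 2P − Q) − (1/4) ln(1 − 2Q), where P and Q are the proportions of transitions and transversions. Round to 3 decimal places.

0.350

Of 36 sites, 2 differences are transitions and 8 are transversions, so P = 2/36 ≈ 0.055556 and Q = 8/36 ≈ 0.222222.
Under the Kimura two-parameter model, d = −½ ln(1 − 2P − Q) − ¼ ln(1 − 2Q).
1 − 2P − Q = 0.666666, giving −½ ln(0.666666) = 0.202733.
1 − 2Q = 0.555556, giving −¼ ln(0.555556) = 0.146946.
d = 0.202733 + 0.146946 = 0.349679.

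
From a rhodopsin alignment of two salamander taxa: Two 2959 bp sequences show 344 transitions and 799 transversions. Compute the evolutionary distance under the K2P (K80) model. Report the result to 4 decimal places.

P = 344/2959 ≈ 0.116255 and Q = 799/2959 ≈ 0.270024.
Under the Kimura two-parameter model, d = −½ ln(1 − 2P − Q) − ¼ ln(1 − 2Q).
1 − 2P − Q = 0.497466, giving −½ ln(0.497466) = 0.349114.
1 − 2Q = 0.459952, giving −¼ ln(0.459952) = 0.194158.
d = 0.349114 + 0.194158 = 0.543272.

0.5433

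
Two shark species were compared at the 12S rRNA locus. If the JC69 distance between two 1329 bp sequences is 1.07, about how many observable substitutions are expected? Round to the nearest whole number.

Invert JC69: p = (3/4)(1 − e^(−4d/3)) = 0.75 × (1 − e^(-1.426667)) = 0.75 × (1 − 0.240108) = 0.569919.
Expected differing sites = pL ≈ 0.569919 × 1329 = 757.422351 ≈ 757.

757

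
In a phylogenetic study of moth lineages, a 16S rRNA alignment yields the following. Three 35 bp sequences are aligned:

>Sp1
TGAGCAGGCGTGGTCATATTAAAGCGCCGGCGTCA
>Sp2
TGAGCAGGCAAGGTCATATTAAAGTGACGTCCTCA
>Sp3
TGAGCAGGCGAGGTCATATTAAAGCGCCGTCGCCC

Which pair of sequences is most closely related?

Sp1 and Sp3

Sp1–Sp2: 6/35 differ, p = 0.171, d = 0.195.
Sp1–Sp3: 4/35 differ, p = 0.114, d = 0.124.
Sp2–Sp3: 6/35 differ, p = 0.171, d = 0.195.
The smallest distance is between Sp1 and Sp3.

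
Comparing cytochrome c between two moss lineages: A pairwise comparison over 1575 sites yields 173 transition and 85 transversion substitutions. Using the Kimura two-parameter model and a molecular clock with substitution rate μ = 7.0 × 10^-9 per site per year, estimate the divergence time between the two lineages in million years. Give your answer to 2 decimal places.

P = 173/1575 ≈ 0.109841 and Q = 85/1575 ≈ 0.053968.
Under the Kimura two-parameter model, d = −½ ln(1 − 2P − Q) − ¼ ln(1 − 2Q).
1 − 2P − Q = 0.72635, giving −½ ln(0.72635) = 0.159862.
1 − 2Q = 0.892064, giving −¼ ln(0.892064) = 0.028554.
d = 0.159862 + 0.028554 = 0.188416.
Under a molecular clock d = 2μt, so t = d/(2μ) = 0.188416 / (2 × 7.0 × 10^-9) = 13.46 million years.

13.46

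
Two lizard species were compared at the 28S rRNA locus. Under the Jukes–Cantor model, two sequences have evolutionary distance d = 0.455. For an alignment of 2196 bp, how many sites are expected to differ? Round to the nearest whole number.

Invert JC69: p = (3/4)(1 − e^(−4d/3)) = 0.75 × (1 − e^(-0.606667)) = 0.75 × (1 − 0.545165) = 0.341126.
Expected differing sites = pL ≈ 0.341126 × 2196 = 749.112696 ≈ 749.

749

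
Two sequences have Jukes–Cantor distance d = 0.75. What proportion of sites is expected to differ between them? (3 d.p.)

0.474

p = (3/4)(1 − e^(−4d/3)) = 0.75 × (1 − e^(-1)) = 0.75 × (1 − 0.367879) = 0.474091.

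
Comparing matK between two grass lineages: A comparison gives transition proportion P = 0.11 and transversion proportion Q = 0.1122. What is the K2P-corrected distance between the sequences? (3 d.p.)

0.265

Under the Kimura two-parameter model, d = −½ ln(1 − 2P − Q) − ¼ ln(1 − 2Q).
1 − 2P − Q = 0.6678, giving −½ ln(0.6678) = 0.201883.
1 − 2Q = 0.7756, giving −¼ ln(0.7756) = 0.063530.
d = 0.201883 + 0.063530 = 0.265413.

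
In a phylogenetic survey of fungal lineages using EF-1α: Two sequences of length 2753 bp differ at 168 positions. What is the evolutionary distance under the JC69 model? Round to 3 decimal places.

0.064

p = 168/2753 ≈ 0.061024.
d = −(3/4) ln(1 − 4p/3) = −0.75 ln(1 − 0.081365) = −0.75 ln(0.918635)
  = −0.75 × (-0.084866) = 0.063650 substitutions/site.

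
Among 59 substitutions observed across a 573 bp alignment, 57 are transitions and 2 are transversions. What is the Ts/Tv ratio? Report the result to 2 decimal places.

R = 57/2 = 28.50.

28.50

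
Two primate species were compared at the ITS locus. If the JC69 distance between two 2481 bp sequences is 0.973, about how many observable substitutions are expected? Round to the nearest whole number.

1352

Invert JC69: p = (3/4)(1 − e^(−4d/3)) = 0.75 × (1 − e^(-1.297333)) = 0.75 × (1 − 0.273260) = 0.545055.
Expected differing sites = pL ≈ 0.545055 × 2481 = 1352.281455 ≈ 1352.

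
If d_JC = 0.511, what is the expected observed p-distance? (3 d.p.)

0.371

p = (3/4)(1 − e^(−4d/3)) = 0.75 × (1 − e^(-0.681333)) = 0.75 × (1 − 0.505942) = 0.370544.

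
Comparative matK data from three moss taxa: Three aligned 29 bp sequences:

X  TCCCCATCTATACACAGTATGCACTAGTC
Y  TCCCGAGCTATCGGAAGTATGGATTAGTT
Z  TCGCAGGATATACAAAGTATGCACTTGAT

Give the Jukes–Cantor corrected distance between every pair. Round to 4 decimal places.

d(X,Y) = 0.4006, d(X,Z) = 0.4006, d(Y,Z) = 0.5285

X–Y: 9/29 sites differ → p ≈ 0.310345, d = −0.75 ln(1 − 0.413793) = 0.400562 ≈ 0.4006.
X–Z: 9/29 sites differ → p ≈ 0.310345, d = −0.75 ln(1 − 0.413793) = 0.400562 ≈ 0.4006.
Y–Z: 11/29 sites differ → p ≈ 0.37931, d = −0.75 ln(1 − 0.505747) = 0.528531 ≈ 0.5285.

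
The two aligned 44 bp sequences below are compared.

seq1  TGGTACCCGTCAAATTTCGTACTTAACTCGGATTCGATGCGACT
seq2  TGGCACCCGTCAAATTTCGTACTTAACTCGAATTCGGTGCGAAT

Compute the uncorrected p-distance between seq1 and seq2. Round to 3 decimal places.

0.091

The sequences differ at 4 of 44 positions (sites 4, 31, 37, 43).
p = 4/44 = 0.090909… ≈ 0.091 (to 3 d.p.).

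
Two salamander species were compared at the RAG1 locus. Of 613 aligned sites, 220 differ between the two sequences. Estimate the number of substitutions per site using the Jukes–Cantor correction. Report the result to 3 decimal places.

0.488

p = 220/613 ≈ 0.358891.
d = −(3/4) ln(1 − 4p/3) = −0.75 ln(1 − 0.478521) = −0.75 ln(0.521479)
  = −0.75 × (-0.651086) = 0.488315 substitutions/site.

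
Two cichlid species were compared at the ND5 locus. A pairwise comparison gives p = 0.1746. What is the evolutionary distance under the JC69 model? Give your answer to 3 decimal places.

0.199

d = −(3/4) ln(1 − 4p/3) = −0.75 ln(1 − 0.2328) = −0.75 ln(0.7672)
  = −0.75 × (-0.265008) = 0.198756 substitutions/site.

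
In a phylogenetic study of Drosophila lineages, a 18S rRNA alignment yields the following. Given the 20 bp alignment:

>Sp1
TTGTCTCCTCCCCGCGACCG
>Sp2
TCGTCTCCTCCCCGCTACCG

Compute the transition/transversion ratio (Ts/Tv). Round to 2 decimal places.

Transitions are A↔G and C↔T; transversions are all other mismatches.
Transitions: 1. Transversions: 1.
R = 1/1 = 1.00.

1.00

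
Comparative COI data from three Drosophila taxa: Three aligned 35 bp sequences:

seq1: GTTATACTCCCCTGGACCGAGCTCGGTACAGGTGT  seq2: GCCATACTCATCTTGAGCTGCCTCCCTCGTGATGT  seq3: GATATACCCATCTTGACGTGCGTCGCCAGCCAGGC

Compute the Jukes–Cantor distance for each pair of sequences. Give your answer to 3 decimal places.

seq1–seq2: 15/35 sites differ → p ≈ 0.428571, d = −0.75 ln(1 − 0.571428) = 0.635472 ≈ 0.635.
seq1–seq3: 18/35 sites differ → p ≈ 0.514286, d = −0.75 ln(1 − 0.685715) = 0.868091 ≈ 0.868.
seq2–seq3: 13/35 sites differ → p ≈ 0.371429, d = −0.75 ln(1 − 0.495239) = 0.512753 ≈ 0.513.

d(seq1,seq2) = 0.635, d(seq1,seq3) = 0.868, d(seq2,seq3) = 0.513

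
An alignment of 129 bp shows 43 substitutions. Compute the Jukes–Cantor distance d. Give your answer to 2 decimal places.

0.44

p = 43/129 ≈ 0.333333.
d = −(3/4) ln(1 − 4p/3) = −0.75 ln(1 − 0.444444) = −0.75 ln(0.555556)
  = −0.75 × (-0.587786) = 0.440840 substitutions/site.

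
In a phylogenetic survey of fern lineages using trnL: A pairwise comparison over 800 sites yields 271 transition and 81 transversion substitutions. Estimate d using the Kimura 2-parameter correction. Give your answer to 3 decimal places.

0.811

P = 271/800 = 0.33875 and Q = 81/800 = 0.10125.
Under the Kimura two-parameter model, d = −½ ln(1 − 2P − Q) − ¼ ln(1 − 2Q).
1 − 2P − Q = 0.22125, giving −½ ln(0.22125) = 0.754231.
1 − 2Q = 0.7975, giving −¼ ln(0.7975) = 0.056568.
d = 0.754231 + 0.056568 = 0.810799.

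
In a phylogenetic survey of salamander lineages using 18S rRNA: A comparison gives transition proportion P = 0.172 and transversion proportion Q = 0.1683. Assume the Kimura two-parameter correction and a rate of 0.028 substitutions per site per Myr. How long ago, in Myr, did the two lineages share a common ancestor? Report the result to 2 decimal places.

Under the Kimura two-parameter model, d = −½ ln(1 − 2P − Q) − ¼ ln(1 − 2Q).
1 − 2P − Q = 0.4877, giving −½ ln(0.4877) = 0.359027.
1 − 2Q = 0.6634, giving −¼ ln(0.6634) = 0.102594.
d = 0.359027 + 0.102594 = 0.461621.
Under a molecular clock d = 2μt, so t = d/(2μ) = 0.461621 / (2 × 0.028) = 8.24 Myr.

8.24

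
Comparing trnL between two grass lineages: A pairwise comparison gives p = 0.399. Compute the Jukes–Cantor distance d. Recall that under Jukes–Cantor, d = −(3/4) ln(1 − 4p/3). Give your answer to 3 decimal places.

0.569

d = −(3/4) ln(1 − 4p/3) = −0.75 ln(1 − 0.532) = −0.75 ln(0.468)
  = −0.75 × (-0.759287) = 0.569465 substitutions/site.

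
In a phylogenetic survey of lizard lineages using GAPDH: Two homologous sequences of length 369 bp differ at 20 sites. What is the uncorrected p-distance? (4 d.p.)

0.0542

p = 20/369 = 0.054200… ≈ 0.0542 (to 4 d.p.).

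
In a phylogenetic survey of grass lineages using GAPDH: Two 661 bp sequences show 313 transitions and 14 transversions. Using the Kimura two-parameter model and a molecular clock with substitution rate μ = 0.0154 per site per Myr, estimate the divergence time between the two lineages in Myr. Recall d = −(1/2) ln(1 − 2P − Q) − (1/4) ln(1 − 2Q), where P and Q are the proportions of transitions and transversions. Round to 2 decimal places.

P = 313/661 ≈ 0.473525 and Q = 14/661 ≈ 0.02118.
Under the Kimura two-parameter model, d = −½ ln(1 − 2P − Q) − ¼ ln(1 − 2Q).
1 − 2P − Q = 0.03177, giving −½ ln(0.03177) = 1.724616.
1 − 2Q = 0.95764, giving −¼ ln(0.95764) = 0.010821.
d = 1.724616 + 0.010821 = 1.735437.
Under a molecular clock d = 2μt, so t = d/(2μ) = 1.735437 / (2 × 0.0154) = 56.35 Myr.

56.35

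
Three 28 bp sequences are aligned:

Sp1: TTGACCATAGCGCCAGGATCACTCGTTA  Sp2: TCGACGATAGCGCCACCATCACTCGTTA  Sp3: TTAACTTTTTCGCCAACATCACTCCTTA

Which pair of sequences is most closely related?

Sp1 and Sp2

Sp1–Sp2: 4/28 differ, p = 0.143, d = 0.158.
Sp1–Sp3: 8/28 differ, p = 0.286, d = 0.360.
Sp2–Sp3: 8/28 differ, p = 0.286, d = 0.360.
The smallest distance is between Sp1 and Sp2.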